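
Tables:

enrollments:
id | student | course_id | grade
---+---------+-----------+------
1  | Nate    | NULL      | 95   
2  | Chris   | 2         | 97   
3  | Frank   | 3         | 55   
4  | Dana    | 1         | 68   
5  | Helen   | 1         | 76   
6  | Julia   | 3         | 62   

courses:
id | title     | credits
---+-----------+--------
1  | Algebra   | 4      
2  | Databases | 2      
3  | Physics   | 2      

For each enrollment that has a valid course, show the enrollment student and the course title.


INNER JOIN keeps only enrollments rows whose course_id matches an id in courses. Walk through each enrollment:
  - enrollment 1 (Nate): course_id=NULL, no match -> dropped
  - enrollment 2 (Chris): course_id=2 -> matches Databases
  - enrollment 3 (Frank): course_id=3 -> matches Physics
  - enrollment 4 (Dana): course_id=1 -> matches Algebra
  - enrollment 5 (Helen): course_id=1 -> matches Algebra
  - enrollment 6 (Julia): course_id=3 -> matches Physics
So 1 of 6 rows is dropped.

SQL:
SELECT a.student, b.title AS course
FROM enrollments a
INNER JOIN courses b ON a.course_id = b.id

Result:
student | course   
--------+----------
Chris   | Databases
Frank   | Physics  
Dana    | Algebra  
Helen   | Algebra  
Julia   | Physics  


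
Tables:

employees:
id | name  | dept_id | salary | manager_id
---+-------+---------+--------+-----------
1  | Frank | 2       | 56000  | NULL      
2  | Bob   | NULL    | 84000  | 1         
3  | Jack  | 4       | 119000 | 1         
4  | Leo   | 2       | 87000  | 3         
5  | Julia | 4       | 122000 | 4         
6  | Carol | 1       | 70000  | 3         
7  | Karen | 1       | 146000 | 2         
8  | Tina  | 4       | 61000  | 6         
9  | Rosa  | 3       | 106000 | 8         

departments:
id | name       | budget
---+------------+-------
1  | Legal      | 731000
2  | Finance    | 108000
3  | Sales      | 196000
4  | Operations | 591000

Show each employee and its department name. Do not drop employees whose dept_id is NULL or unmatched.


LEFT JOIN keeps every row from employees (the left table); where dept_id has no match in departments, the department columns become NULL. Walk through each employee:
  - employee 1 (Frank): dept_id=2 -> matches Finance
  - employee 2 (Bob): dept_id=NULL, no match -> kept with NULL
  - employee 3 (Jack): dept_id=4 -> matches Operations
  - employee 4 (Leo): dept_id=2 -> matches Finance
  - employee 5 (Julia): dept_id=4 -> matches Operations
  - employee 6 (Carol): dept_id=1 -> matches Legal
  - employee 7 (Karen): dept_id=1 -> matches Legal
  - employee 8 (Tina): dept_id=4 -> matches Operations
  - employee 9 (Rosa): dept_id=3 -> matches Sales
All 9 rows appear; 1 has NULL department.

SQL:
SELECT a.name, b.name AS department
FROM employees a
LEFT JOIN departments b ON a.dept_id = b.id

Result:
name  | department
------+-----------
Frank | Finance   
Bob   | NULL      
Jack  | Operations
Leo   | Finance   
Julia | Operations
Carol | Legal     
Karen | Legal     
Tina  | Operations
Rosa  | Sales     


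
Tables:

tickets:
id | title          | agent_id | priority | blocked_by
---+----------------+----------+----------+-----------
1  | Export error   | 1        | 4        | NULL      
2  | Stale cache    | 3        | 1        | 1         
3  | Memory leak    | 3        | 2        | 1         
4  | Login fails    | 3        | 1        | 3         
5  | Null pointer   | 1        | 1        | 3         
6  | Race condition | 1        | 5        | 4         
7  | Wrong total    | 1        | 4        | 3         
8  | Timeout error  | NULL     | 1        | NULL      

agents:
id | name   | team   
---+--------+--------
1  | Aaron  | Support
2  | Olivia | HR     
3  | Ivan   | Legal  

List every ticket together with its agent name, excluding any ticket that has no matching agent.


INNER JOIN keeps only tickets rows whose agent_id matches an id in agents. Walk through each ticket:
  - ticket 1 (Export error): agent_id=1 -> matches Aaron
  - ticket 2 (Stale cache): agent_id=3 -> matches Ivan
  - ticket 3 (Memory leak): agent_id=3 -> matches Ivan
  - ticket 4 (Login fails): agent_id=3 -> matches Ivan
  - ticket 5 (Null pointer): agent_id=1 -> matches Aaron
  - ticket 6 (Race condition): agent_id=1 -> matches Aaron
  - ticket 7 (Wrong total): agent_id=1 -> matches Aaron
  - ticket 8 (Timeout error): agent_id=NULL, no match -> dropped
So 1 of 8 rows is dropped.

SQL:
SELECT a.title, b.name AS agent
FROM tickets a
INNER JOIN agents b ON a.agent_id = b.id

Result:
title          | agent
---------------+------
Export error   | Aaron
Stale cache    | Ivan 
Memory leak    | Ivan 
Login fails    | Ivan 
Null pointer   | Aaron
Race condition | Aaron
Wrong total    | Aaron


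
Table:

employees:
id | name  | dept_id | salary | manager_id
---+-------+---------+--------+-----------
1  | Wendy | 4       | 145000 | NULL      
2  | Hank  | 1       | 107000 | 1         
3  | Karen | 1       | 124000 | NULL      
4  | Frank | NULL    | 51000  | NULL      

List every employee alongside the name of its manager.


This is a self-join: employees is joined to a second copy of itself, matching each row's manager_id to another row's id. Use LEFT JOIN so rows with manager_id=NULL are kept.
  - employee 1 (Wendy): manager_id=NULL -> NULL
  - employee 2 (Hank): manager_id=1 -> Wendy
  - employee 3 (Karen): manager_id=NULL -> NULL
  - employee 4 (Frank): manager_id=NULL -> NULL

SQL:
SELECT a.name AS item, b.name AS manager
FROM employees a
LEFT JOIN employees b ON a.manager_id = b.id

Result:
item  | manager
------+--------
Wendy | NULL   
Hank  | Wendy  
Karen | NULL   
Frank | NULL   


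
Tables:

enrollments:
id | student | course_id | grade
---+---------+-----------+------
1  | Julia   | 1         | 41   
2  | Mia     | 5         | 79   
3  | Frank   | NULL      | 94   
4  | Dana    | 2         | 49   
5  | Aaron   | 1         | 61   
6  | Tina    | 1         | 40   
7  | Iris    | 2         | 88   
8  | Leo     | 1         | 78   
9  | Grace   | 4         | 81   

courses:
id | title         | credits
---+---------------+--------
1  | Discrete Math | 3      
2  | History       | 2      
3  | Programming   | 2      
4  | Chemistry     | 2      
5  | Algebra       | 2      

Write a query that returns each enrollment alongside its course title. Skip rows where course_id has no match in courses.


INNER JOIN keeps only enrollments rows whose course_id matches an id in courses. Walk through each enrollment:
  - enrollment 1 (Julia): course_id=1 -> matches Discrete Math
  - enrollment 2 (Mia): course_id=5 -> matches Algebra
  - enrollment 3 (Frank): course_id=NULL, no match -> dropped
  - enrollment 4 (Dana): course_id=2 -> matches History
  - enrollment 5 (Aaron): course_id=1 -> matches Discrete Math
  - enrollment 6 (Tina): course_id=1 -> matches Discrete Math
  - enrollment 7 (Iris): course_id=2 -> matches History
  - enrollment 8 (Leo): course_id=1 -> matches Discrete Math
  - enrollment 9 (Grace): course_id=4 -> matches Chemistry
So 1 of 9 rows is dropped.

SQL:
SELECT a.student, b.title AS course
FROM enrollments a
INNER JOIN courses b ON a.course_id = b.id

Result:
student | course       
--------+--------------
Julia   | Discrete Math
Mia     | Algebra      
Dana    | History      
Aaron   | Discrete Math
Tina    | Discrete Math
Iris    | History      
Leo     | Discrete Math
Grace   | Chemistry    


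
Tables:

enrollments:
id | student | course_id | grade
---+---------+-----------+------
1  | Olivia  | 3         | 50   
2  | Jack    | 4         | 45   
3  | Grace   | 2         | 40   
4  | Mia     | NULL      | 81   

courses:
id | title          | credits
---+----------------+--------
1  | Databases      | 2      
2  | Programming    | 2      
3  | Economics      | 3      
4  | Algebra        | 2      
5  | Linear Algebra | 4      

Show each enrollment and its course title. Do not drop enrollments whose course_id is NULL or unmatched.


LEFT JOIN keeps every row from enrollments (the left table); where course_id has no match in courses, the course columns become NULL. Walk through each enrollment:
  - enrollment 1 (Olivia): course_id=3 -> matches Economics
  - enrollment 2 (Jack): course_id=4 -> matches Algebra
  - enrollment 3 (Grace): course_id=2 -> matches Programming
  - enrollment 4 (Mia): course_id=NULL, no match -> kept with NULL
All 4 rows appear; 1 has NULL course.

SQL:
SELECT a.student, b.title AS course
FROM enrollments a
LEFT JOIN courses b ON a.course_id = b.id

Result:
student | course     
--------+------------
Olivia  | Economics  
Jack    | Algebra    
Grace   | Programming
Mia     | NULL       


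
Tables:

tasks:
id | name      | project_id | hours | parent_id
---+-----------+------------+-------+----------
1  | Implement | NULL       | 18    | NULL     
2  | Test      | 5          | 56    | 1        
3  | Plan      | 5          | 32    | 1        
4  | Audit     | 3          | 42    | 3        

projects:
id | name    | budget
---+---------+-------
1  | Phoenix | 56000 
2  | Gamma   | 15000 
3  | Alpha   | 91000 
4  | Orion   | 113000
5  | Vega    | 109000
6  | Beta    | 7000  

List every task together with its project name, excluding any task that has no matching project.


INNER JOIN keeps only tasks rows whose project_id matches an id in projects. Walk through each task:
  - task 1 (Implement): project_id=NULL, no match -> dropped
  - task 2 (Test): project_id=5 -> matches Vega
  - task 3 (Plan): project_id=5 -> matches Vega
  - task 4 (Audit): project_id=3 -> matches Alpha
So 1 of 4 rows is dropped.

SQL:
SELECT a.name, b.name AS project
FROM tasks a
INNER JOIN projects b ON a.project_id = b.id

Result:
name  | project
------+--------
Test  | Vega   
Plan  | Vega   
Audit | Alpha  


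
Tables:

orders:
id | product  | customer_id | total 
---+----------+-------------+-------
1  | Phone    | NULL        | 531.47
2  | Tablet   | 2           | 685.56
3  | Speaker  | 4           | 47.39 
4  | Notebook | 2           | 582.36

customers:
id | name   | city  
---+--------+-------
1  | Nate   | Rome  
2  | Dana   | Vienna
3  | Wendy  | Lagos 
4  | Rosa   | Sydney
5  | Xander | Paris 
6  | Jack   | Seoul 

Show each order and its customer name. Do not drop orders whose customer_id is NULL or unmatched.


LEFT JOIN keeps every row from orders (the left table); where customer_id has no match in customers, the customer columns become NULL. Walk through each order:
  - order 1 (Phone): customer_id=NULL, no match -> kept with NULL
  - order 2 (Tablet): customer_id=2 -> matches Dana
  - order 3 (Speaker): customer_id=4 -> matches Rosa
  - order 4 (Notebook): customer_id=2 -> matches Dana
All 4 rows appear; 1 has NULL customer.

SQL:
SELECT a.product, b.name AS customer
FROM orders a
LEFT JOIN customers b ON a.customer_id = b.id

Result:
product  | customer
---------+---------
Phone    | NULL    
Tablet   | Dana    
Speaker  | Rosa    
Notebook | Dana    


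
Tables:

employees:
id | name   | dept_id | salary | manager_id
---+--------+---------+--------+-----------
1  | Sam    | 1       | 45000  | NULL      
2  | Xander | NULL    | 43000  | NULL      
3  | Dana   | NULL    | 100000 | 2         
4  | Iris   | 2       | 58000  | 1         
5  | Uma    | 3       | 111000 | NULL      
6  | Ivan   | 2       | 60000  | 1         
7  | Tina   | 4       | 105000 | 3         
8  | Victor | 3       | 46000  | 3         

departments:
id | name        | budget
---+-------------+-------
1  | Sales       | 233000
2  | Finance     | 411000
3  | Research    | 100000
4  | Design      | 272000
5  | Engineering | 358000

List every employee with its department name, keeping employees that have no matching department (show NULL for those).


LEFT JOIN keeps every row from employees (the left table); where dept_id has no match in departments, the department columns become NULL. Walk through each employee:
  - employee 1 (Sam): dept_id=1 -> matches Sales
  - employee 2 (Xander): dept_id=NULL, no match -> kept with NULL
  - employee 3 (Dana): dept_id=NULL, no match -> kept with NULL
  - employee 4 (Iris): dept_id=2 -> matches Finance
  - employee 5 (Uma): dept_id=3 -> matches Research
  - employee 6 (Ivan): dept_id=2 -> matches Finance
  - employee 7 (Tina): dept_id=4 -> matches Design
  - employee 8 (Victor): dept_id=3 -> matches Research
All 8 rows appear; 2 have NULL department.

SQL:
SELECT a.name, b.name AS department
FROM employees a
LEFT JOIN departments b ON a.dept_id = b.id

Result:
name   | department
-------+-----------
Sam    | Sales     
Xander | NULL      
Dana   | NULL      
Iris   | Finance   
Uma    | Research  
Ivan   | Finance   
Tina   | Design    
Victor | Research  


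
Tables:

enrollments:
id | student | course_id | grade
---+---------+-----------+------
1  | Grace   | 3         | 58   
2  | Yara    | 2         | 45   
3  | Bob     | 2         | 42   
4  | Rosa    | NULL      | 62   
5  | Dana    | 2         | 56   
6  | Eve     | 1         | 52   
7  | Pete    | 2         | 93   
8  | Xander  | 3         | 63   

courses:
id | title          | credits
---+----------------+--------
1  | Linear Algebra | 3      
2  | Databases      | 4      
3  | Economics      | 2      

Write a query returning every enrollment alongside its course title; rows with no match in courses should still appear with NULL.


LEFT JOIN keeps every row from enrollments (the left table); where course_id has no match in courses, the course columns become NULL. Walk through each enrollment:
  - enrollment 1 (Grace): course_id=3 -> matches Economics
  - enrollment 2 (Yara): course_id=2 -> matches Databases
  - enrollment 3 (Bob): course_id=2 -> matches Databases
  - enrollment 4 (Rosa): course_id=NULL, no match -> kept with NULL
  - enrollment 5 (Dana): course_id=2 -> matches Databases
  - enrollment 6 (Eve): course_id=1 -> matches Linear Algebra
  - enrollment 7 (Pete): course_id=2 -> matches Databases
  - enrollment 8 (Xander): course_id=3 -> matches Economics
All 8 rows appear; 1 has NULL course.

SQL:
SELECT a.student, b.title AS course
FROM enrollments a
LEFT JOIN courses b ON a.course_id = b.id

Result:
student | course        
--------+---------------
Grace   | Economics     
Yara    | Databases     
Bob     | Databases     
Rosa    | NULL          
Dana    | Databases     
Eve     | Linear Algebra
Pete    | Databases     
Xander  | Economics     


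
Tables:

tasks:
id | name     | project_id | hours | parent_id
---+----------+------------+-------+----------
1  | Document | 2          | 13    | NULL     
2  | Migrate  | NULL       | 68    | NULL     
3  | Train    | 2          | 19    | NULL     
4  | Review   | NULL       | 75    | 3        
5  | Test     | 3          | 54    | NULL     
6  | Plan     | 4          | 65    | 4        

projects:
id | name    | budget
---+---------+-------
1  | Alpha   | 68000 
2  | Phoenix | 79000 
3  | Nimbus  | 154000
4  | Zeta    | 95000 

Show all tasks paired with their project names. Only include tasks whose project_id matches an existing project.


INNER JOIN keeps only tasks rows whose project_id matches an id in projects. Walk through each task:
  - task 1 (Document): project_id=2 -> matches Phoenix
  - task 2 (Migrate): project_id=NULL, no match -> dropped
  - task 3 (Train): project_id=2 -> matches Phoenix
  - task 4 (Review): project_id=NULL, no match -> dropped
  - task 5 (Test): project_id=3 -> matches Nimbus
  - task 6 (Plan): project_id=4 -> matches Zeta
So 2 of 6 rows are dropped.

SQL:
SELECT a.name, b.name AS project
FROM tasks a
INNER JOIN projects b ON a.project_id = b.id

Result:
name     | project
---------+--------
Document | Phoenix
Train    | Phoenix
Test     | Nimbus 
Plan     | Zeta   


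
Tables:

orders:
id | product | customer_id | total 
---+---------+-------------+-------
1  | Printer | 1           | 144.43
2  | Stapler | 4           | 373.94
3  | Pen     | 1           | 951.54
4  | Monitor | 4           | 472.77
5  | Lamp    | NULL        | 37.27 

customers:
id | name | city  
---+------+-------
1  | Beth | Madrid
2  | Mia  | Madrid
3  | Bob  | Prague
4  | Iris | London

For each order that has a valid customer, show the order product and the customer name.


INNER JOIN keeps only orders rows whose customer_id matches an id in customers. Walk through each order:
  - order 1 (Printer): customer_id=1 -> matches Beth
  - order 2 (Stapler): customer_id=4 -> matches Iris
  - order 3 (Pen): customer_id=1 -> matches Beth
  - order 4 (Monitor): customer_id=4 -> matches Iris
  - order 5 (Lamp): customer_id=NULL, no match -> dropped
So 1 of 5 rows is dropped.

SQL:
SELECT a.product, b.name AS customer
FROM orders a
INNER JOIN customers b ON a.customer_id = b.id

Result:
product | customer
--------+---------
Printer | Beth    
Stapler | Iris    
Pen     | Beth    
Monitor | Iris    


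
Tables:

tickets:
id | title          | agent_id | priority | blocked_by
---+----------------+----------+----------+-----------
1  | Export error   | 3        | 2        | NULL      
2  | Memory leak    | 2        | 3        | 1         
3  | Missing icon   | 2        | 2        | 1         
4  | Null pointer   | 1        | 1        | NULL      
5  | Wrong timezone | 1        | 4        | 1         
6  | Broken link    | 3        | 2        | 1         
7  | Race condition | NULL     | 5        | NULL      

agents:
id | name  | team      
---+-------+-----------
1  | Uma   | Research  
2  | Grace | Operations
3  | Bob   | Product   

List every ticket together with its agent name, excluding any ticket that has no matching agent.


INNER JOIN keeps only tickets rows whose agent_id matches an id in agents. Walk through each ticket:
  - ticket 1 (Export error): agent_id=3 -> matches Bob
  - ticket 2 (Memory leak): agent_id=2 -> matches Grace
  - ticket 3 (Missing icon): agent_id=2 -> matches Grace
  - ticket 4 (Null pointer): agent_id=1 -> matches Uma
  - ticket 5 (Wrong timezone): agent_id=1 -> matches Uma
  - ticket 6 (Broken link): agent_id=3 -> matches Bob
  - ticket 7 (Race condition): agent_id=NULL, no match -> dropped
So 1 of 7 rows is dropped.

SQL:
SELECT a.title, b.name AS agent
FROM tickets a
INNER JOIN agents b ON a.agent_id = b.id

Result:
title          | agent
---------------+------
Export error   | Bob  
Memory leak    | Grace
Missing icon   | Grace
Null pointer   | Uma  
Wrong timezone | Uma  
Broken link    | Bob  


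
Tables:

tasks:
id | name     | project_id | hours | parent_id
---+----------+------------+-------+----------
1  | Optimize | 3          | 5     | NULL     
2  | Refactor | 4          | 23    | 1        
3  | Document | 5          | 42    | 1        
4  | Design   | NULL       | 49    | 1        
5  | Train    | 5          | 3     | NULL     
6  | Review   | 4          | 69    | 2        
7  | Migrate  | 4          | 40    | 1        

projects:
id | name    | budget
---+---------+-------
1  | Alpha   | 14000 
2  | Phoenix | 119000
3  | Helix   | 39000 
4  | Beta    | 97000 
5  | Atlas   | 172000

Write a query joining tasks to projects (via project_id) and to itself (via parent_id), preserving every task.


Two LEFT JOINs from the same base table tasks: one to projects via project_id, one to tasks itself via parent_id. Both are LEFT so every task is preserved.
Match against projects:
  - task 1 (Optimize): project_id=3 -> matches Helix
  - task 2 (Refactor): project_id=4 -> matches Beta
  - task 3 (Document): project_id=5 -> matches Atlas
  - task 4 (Design): project_id=NULL, no match -> kept with NULL
  - task 5 (Train): project_id=5 -> matches Atlas
  - task 6 (Review): project_id=4 -> matches Beta
  - task 7 (Migrate): project_id=4 -> matches Beta
Match against tasks (self):
  - task 1 (Optimize): parent_id=NULL -> NULL
  - task 2 (Refactor): parent_id=1 -> Optimize
  - task 3 (Document): parent_id=1 -> Optimize
  - task 4 (Design): parent_id=1 -> Optimize
  - task 5 (Train): parent_id=NULL -> NULL
  - task 6 (Review): parent_id=2 -> Refactor
  - task 7 (Migrate): parent_id=1 -> Optimize

SQL:
SELECT a.name, b.name AS project, c.name AS parent
FROM tasks a
LEFT JOIN projects b ON a.project_id = b.id
LEFT JOIN tasks c ON a.parent_id = c.id

Result:
name     | project | parent  
---------+---------+---------
Optimize | Helix   | NULL    
Refactor | Beta    | Optimize
Document | Atlas   | Optimize
Design   | NULL    | Optimize
Train    | Atlas   | NULL    
Review   | Beta    | Refactor
Migrate  | Beta    | Optimize


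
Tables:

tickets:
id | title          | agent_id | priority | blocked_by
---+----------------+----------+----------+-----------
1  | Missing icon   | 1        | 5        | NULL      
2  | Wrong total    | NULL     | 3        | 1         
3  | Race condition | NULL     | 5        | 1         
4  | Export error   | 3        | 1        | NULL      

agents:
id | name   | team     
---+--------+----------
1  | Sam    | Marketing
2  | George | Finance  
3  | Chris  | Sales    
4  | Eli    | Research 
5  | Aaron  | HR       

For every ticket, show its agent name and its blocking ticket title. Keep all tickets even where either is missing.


Two LEFT JOINs from the same base table tickets: one to agents via agent_id, one to tickets itself via blocked_by. Both are LEFT so every ticket is preserved.
Match against agents:
  - ticket 1 (Missing icon): agent_id=1 -> matches Sam
  - ticket 2 (Wrong total): agent_id=NULL, no match -> kept with NULL
  - ticket 3 (Race condition): agent_id=NULL, no match -> kept with NULL
  - ticket 4 (Export error): agent_id=3 -> matches Chris
Match against tickets (self):
  - ticket 1 (Missing icon): blocked_by=NULL -> NULL
  - ticket 2 (Wrong total): blocked_by=1 -> Missing icon
  - ticket 3 (Race condition): blocked_by=1 -> Missing icon
  - ticket 4 (Export error): blocked_by=NULL -> NULL

SQL:
SELECT a.title, b.name AS agent, c.title AS blocked_by
FROM tickets a
LEFT JOIN agents b ON a.agent_id = b.id
LEFT JOIN tickets c ON a.blocked_by = c.id

Result:
title          | agent | blocked_by  
---------------+-------+-------------
Missing icon   | Sam   | NULL        
Wrong total    | NULL  | Missing icon
Race condition | NULL  | Missing icon
Export error   | Chris | NULL        


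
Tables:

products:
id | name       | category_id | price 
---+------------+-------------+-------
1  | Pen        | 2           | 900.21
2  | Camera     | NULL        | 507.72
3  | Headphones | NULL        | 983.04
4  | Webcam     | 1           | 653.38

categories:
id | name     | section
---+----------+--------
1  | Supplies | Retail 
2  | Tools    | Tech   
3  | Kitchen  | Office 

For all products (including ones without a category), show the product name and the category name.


LEFT JOIN keeps every row from products (the left table); where category_id has no match in categories, the category columns become NULL. Walk through each product:
  - product 1 (Pen): category_id=2 -> matches Tools
  - product 2 (Camera): category_id=NULL, no match -> kept with NULL
  - product 3 (Headphones): category_id=NULL, no match -> kept with NULL
  - product 4 (Webcam): category_id=1 -> matches Supplies
All 4 rows appear; 2 have NULL category.

SQL:
SELECT a.name, b.name AS category
FROM products a
LEFT JOIN categories b ON a.category_id = b.id

Result:
name       | category
-----------+---------
Pen        | Tools   
Camera     | NULL    
Headphones | NULL    
Webcam     | Supplies


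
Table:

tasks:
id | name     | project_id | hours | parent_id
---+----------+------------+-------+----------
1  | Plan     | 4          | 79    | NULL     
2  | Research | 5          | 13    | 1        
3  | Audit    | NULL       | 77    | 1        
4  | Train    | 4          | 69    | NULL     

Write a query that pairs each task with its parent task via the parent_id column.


This is a self-join: tasks is joined to a second copy of itself, matching each row's parent_id to another row's id. Use LEFT JOIN so rows with parent_id=NULL are kept.
  - task 1 (Plan): parent_id=NULL -> NULL
  - task 2 (Research): parent_id=1 -> Plan
  - task 3 (Audit): parent_id=1 -> Plan
  - task 4 (Train): parent_id=NULL -> NULL

SQL:
SELECT a.name AS item, b.name AS parent
FROM tasks a
LEFT JOIN tasks b ON a.parent_id = b.id

Result:
item     | parent
---------+-------
Plan     | NULL  
Research | Plan  
Audit    | Plan  
Train    | NULL  


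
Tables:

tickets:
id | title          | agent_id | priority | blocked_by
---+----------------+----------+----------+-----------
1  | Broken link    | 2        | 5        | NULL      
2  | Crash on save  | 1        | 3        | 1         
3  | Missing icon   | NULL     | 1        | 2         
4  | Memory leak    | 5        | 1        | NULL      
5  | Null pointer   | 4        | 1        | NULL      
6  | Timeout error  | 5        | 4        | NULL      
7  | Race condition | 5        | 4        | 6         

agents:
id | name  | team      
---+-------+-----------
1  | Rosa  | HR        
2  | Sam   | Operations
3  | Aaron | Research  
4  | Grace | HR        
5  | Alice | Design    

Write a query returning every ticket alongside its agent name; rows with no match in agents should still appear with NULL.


LEFT JOIN keeps every row from tickets (the left table); where agent_id has no match in agents, the agent columns become NULL. Walk through each ticket:
  - ticket 1 (Broken link): agent_id=2 -> matches Sam
  - ticket 2 (Crash on save): agent_id=1 -> matches Rosa
  - ticket 3 (Missing icon): agent_id=NULL, no match -> kept with NULL
  - ticket 4 (Memory leak): agent_id=5 -> matches Alice
  - ticket 5 (Null pointer): agent_id=4 -> matches Grace
  - ticket 6 (Timeout error): agent_id=5 -> matches Alice
  - ticket 7 (Race condition): agent_id=5 -> matches Alice
All 7 rows appear; 1 has NULL agent.

SQL:
SELECT a.title, b.name AS agent
FROM tickets a
LEFT JOIN agents b ON a.agent_id = b.id

Result:
title          | agent
---------------+------
Broken link    | Sam  
Crash on save  | Rosa 
Missing icon   | NULL 
Memory leak    | Alice
Null pointer   | Grace
Timeout error  | Alice
Race condition | Alice


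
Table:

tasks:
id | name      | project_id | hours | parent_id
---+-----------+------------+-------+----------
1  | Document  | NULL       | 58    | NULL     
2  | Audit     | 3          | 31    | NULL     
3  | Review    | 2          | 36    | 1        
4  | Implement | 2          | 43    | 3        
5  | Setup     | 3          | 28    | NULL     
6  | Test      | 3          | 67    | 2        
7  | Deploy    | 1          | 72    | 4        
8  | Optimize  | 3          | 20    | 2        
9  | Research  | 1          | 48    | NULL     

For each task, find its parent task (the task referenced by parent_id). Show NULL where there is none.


This is a self-join: tasks is joined to a second copy of itself, matching each row's parent_id to another row's id. Use LEFT JOIN so rows with parent_id=NULL are kept.
  - task 1 (Document): parent_id=NULL -> NULL
  - task 2 (Audit): parent_id=NULL -> NULL
  - task 3 (Review): parent_id=1 -> Document
  - task 4 (Implement): parent_id=3 -> Review
  - task 5 (Setup): parent_id=NULL -> NULL
  - task 6 (Test): parent_id=2 -> Audit
  - task 7 (Deploy): parent_id=4 -> Implement
  - task 8 (Optimize): parent_id=2 -> Audit
  - task 9 (Research): parent_id=NULL -> NULL

SQL:
SELECT a.name AS item, b.name AS parent
FROM tasks a
LEFT JOIN tasks b ON a.parent_id = b.id

Result:
item      | parent   
----------+----------
Document  | NULL     
Audit     | NULL     
Review    | Document 
Implement | Review   
Setup     | NULL     
Test      | Audit    
Deploy    | Implement
Optimize  | Audit    
Research  | NULL     


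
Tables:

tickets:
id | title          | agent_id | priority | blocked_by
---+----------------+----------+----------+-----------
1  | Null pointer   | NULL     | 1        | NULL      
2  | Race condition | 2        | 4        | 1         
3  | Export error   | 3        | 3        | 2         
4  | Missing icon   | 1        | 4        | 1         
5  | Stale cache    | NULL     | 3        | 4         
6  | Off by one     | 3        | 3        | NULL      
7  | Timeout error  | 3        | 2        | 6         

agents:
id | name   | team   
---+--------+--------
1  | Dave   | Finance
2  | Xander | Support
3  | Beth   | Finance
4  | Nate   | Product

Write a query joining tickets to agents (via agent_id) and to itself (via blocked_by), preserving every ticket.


Two LEFT JOINs from the same base table tickets: one to agents via agent_id, one to tickets itself via blocked_by. Both are LEFT so every ticket is preserved.
Match against agents:
  - ticket 1 (Null pointer): agent_id=NULL, no match -> kept with NULL
  - ticket 2 (Race condition): agent_id=2 -> matches Xander
  - ticket 3 (Export error): agent_id=3 -> matches Beth
  - ticket 4 (Missing icon): agent_id=1 -> matches Dave
  - ticket 5 (Stale cache): agent_id=NULL, no match -> kept with NULL
  - ticket 6 (Off by one): agent_id=3 -> matches Beth
  - ticket 7 (Timeout error): agent_id=3 -> matches Beth
Match against tickets (self):
  - ticket 1 (Null pointer): blocked_by=NULL -> NULL
  - ticket 2 (Race condition): blocked_by=1 -> Null pointer
  - ticket 3 (Export error): blocked_by=2 -> Race condition
  - ticket 4 (Missing icon): blocked_by=1 -> Null pointer
  - ticket 5 (Stale cache): blocked_by=4 -> Missing icon
  - ticket 6 (Off by one): blocked_by=NULL -> NULL
  - ticket 7 (Timeout error): blocked_by=6 -> Off by one

SQL:
SELECT a.title, b.name AS agent, c.title AS blocked_by
FROM tickets a
LEFT JOIN agents b ON a.agent_id = b.id
LEFT JOIN tickets c ON a.blocked_by = c.id

Result:
title          | agent  | blocked_by    
---------------+--------+---------------
Null pointer   | NULL   | NULL          
Race condition | Xander | Null pointer  
Export error   | Beth   | Race condition
Missing icon   | Dave   | Null pointer  
Stale cache    | NULL   | Missing icon  
Off by one     | Beth   | NULL          
Timeout error  | Beth   | Off by one    


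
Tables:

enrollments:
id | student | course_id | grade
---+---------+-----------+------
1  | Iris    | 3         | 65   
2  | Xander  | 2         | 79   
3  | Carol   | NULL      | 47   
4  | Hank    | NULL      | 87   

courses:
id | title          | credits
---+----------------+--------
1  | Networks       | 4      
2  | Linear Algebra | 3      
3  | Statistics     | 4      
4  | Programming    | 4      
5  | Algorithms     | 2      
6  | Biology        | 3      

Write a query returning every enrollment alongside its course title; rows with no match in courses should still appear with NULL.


LEFT JOIN keeps every row from enrollments (the left table); where course_id has no match in courses, the course columns become NULL. Walk through each enrollment:
  - enrollment 1 (Iris): course_id=3 -> matches Statistics
  - enrollment 2 (Xander): course_id=2 -> matches Linear Algebra
  - enrollment 3 (Carol): course_id=NULL, no match -> kept with NULL
  - enrollment 4 (Hank): course_id=NULL, no match -> kept with NULL
All 4 rows appear; 2 have NULL course.

SQL:
SELECT a.student, b.title AS course
FROM enrollments a
LEFT JOIN courses b ON a.course_id = b.id

Result:
student | course        
--------+---------------
Iris    | Statistics    
Xander  | Linear Algebra
Carol   | NULL          
Hank    | NULL          


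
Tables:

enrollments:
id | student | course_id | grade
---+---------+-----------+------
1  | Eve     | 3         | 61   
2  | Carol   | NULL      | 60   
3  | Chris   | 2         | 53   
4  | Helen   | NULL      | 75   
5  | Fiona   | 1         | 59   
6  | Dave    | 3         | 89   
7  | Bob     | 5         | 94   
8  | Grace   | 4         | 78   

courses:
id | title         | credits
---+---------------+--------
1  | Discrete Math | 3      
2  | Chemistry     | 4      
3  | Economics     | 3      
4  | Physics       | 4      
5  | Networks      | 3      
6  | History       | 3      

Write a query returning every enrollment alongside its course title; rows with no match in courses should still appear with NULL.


LEFT JOIN keeps every row from enrollments (the left table); where course_id has no match in courses, the course columns become NULL. Walk through each enrollment:
  - enrollment 1 (Eve): course_id=3 -> matches Economics
  - enrollment 2 (Carol): course_id=NULL, no match -> kept with NULL
  - enrollment 3 (Chris): course_id=2 -> matches Chemistry
  - enrollment 4 (Helen): course_id=NULL, no match -> kept with NULL
  - enrollment 5 (Fiona): course_id=1 -> matches Discrete Math
  - enrollment 6 (Dave): course_id=3 -> matches Economics
  - enrollment 7 (Bob): course_id=5 -> matches Networks
  - enrollment 8 (Grace): course_id=4 -> matches Physics
All 8 rows appear; 2 have NULL course.

SQL:
SELECT a.student, b.title AS course
FROM enrollments a
LEFT JOIN courses b ON a.course_id = b.id

Result:
student | course       
--------+--------------
Eve     | Economics    
Carol   | NULL         
Chris   | Chemistry    
Helen   | NULL         
Fiona   | Discrete Math
Dave    | Economics    
Bob     | Networks     
Grace   | Physics      


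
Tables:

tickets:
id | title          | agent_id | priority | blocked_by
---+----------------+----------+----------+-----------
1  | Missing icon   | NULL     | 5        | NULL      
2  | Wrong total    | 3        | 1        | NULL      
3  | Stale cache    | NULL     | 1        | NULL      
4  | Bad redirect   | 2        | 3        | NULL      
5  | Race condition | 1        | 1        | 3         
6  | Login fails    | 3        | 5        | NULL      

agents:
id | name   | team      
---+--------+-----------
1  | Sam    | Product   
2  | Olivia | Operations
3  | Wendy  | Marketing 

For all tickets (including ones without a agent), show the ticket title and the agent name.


LEFT JOIN keeps every row from tickets (the left table); where agent_id has no match in agents, the agent columns become NULL. Walk through each ticket:
  - ticket 1 (Missing icon): agent_id=NULL, no match -> kept with NULL
  - ticket 2 (Wrong total): agent_id=3 -> matches Wendy
  - ticket 3 (Stale cache): agent_id=NULL, no match -> kept with NULL
  - ticket 4 (Bad redirect): agent_id=2 -> matches Olivia
  - ticket 5 (Race condition): agent_id=1 -> matches Sam
  - ticket 6 (Login fails): agent_id=3 -> matches Wendy
All 6 rows appear; 2 have NULL agent.

SQL:
SELECT a.title, b.name AS agent
FROM tickets a
LEFT JOIN agents b ON a.agent_id = b.id

Result:
title          | agent 
---------------+-------
Missing icon   | NULL  
Wrong total    | Wendy 
Stale cache    | NULL  
Bad redirect   | Olivia
Race condition | Sam   
Login fails    | Wendy 


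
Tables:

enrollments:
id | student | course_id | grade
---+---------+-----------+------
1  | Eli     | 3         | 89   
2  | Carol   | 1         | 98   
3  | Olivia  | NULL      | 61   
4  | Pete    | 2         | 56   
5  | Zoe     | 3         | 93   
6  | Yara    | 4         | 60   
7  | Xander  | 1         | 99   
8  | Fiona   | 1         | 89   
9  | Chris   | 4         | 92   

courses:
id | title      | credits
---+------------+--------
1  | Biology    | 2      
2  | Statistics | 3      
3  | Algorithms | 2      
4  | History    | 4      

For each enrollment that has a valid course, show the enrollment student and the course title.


INNER JOIN keeps only enrollments rows whose course_id matches an id in courses. Walk through each enrollment:
  - enrollment 1 (Eli): course_id=3 -> matches Algorithms
  - enrollment 2 (Carol): course_id=1 -> matches Biology
  - enrollment 3 (Olivia): course_id=NULL, no match -> dropped
  - enrollment 4 (Pete): course_id=2 -> matches Statistics
  - enrollment 5 (Zoe): course_id=3 -> matches Algorithms
  - enrollment 6 (Yara): course_id=4 -> matches History
  - enrollment 7 (Xander): course_id=1 -> matches Biology
  - enrollment 8 (Fiona): course_id=1 -> matches Biology
  - enrollment 9 (Chris): course_id=4 -> matches History
So 1 of 9 rows is dropped.

SQL:
SELECT a.student, b.title AS course
FROM enrollments a
INNER JOIN courses b ON a.course_id = b.id

Result:
student | course    
--------+-----------
Eli     | Algorithms
Carol   | Biology   
Pete    | Statistics
Zoe     | Algorithms
Yara    | History   
Xander  | Biology   
Fiona   | Biology   
Chris   | History   


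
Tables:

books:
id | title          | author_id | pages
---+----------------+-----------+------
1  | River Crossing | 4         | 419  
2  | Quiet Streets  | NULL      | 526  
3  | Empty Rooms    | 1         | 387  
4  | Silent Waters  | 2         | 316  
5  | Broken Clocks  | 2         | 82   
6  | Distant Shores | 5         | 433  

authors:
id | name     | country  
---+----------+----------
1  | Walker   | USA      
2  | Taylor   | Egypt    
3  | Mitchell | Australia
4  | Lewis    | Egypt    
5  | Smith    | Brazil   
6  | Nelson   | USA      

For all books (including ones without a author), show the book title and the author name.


LEFT JOIN keeps every row from books (the left table); where author_id has no match in authors, the author columns become NULL. Walk through each book:
  - book 1 (River Crossing): author_id=4 -> matches Lewis
  - book 2 (Quiet Streets): author_id=NULL, no match -> kept with NULL
  - book 3 (Empty Rooms): author_id=1 -> matches Walker
  - book 4 (Silent Waters): author_id=2 -> matches Taylor
  - book 5 (Broken Clocks): author_id=2 -> matches Taylor
  - book 6 (Distant Shores): author_id=5 -> matches Smith
All 6 rows appear; 1 has NULL author.

SQL:
SELECT a.title, b.name AS author
FROM books a
LEFT JOIN authors b ON a.author_id = b.id

Result:
title          | author
---------------+-------
River Crossing | Lewis 
Quiet Streets  | NULL  
Empty Rooms    | Walker
Silent Waters  | Taylor
Broken Clocks  | Taylor
Distant Shores | Smith 


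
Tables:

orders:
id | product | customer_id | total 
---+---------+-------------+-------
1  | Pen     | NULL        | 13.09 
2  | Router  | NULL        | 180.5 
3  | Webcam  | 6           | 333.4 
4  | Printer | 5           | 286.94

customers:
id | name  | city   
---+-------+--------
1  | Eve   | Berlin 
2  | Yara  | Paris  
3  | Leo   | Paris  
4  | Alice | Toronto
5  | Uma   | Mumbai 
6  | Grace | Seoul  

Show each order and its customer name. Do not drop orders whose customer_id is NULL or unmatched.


LEFT JOIN keeps every row from orders (the left table); where customer_id has no match in customers, the customer columns become NULL. Walk through each order:
  - order 1 (Pen): customer_id=NULL, no match -> kept with NULL
  - order 2 (Router): customer_id=NULL, no match -> kept with NULL
  - order 3 (Webcam): customer_id=6 -> matches Grace
  - order 4 (Printer): customer_id=5 -> matches Uma
All 4 rows appear; 2 have NULL customer.

SQL:
SELECT a.product, b.name AS customer
FROM orders a
LEFT JOIN customers b ON a.customer_id = b.id

Result:
product | customer
--------+---------
Pen     | NULL    
Router  | NULL    
Webcam  | Grace   
Printer | Uma     


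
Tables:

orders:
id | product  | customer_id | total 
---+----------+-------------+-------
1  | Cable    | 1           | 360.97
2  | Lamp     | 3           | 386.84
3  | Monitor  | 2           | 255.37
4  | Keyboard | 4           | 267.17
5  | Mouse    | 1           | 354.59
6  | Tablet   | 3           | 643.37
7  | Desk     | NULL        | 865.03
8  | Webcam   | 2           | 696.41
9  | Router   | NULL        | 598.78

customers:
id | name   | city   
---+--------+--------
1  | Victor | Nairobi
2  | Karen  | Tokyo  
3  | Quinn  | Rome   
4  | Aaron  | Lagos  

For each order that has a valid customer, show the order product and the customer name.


INNER JOIN keeps only orders rows whose customer_id matches an id in customers. Walk through each order:
  - order 1 (Cable): customer_id=1 -> matches Victor
  - order 2 (Lamp): customer_id=3 -> matches Quinn
  - order 3 (Monitor): customer_id=2 -> matches Karen
  - order 4 (Keyboard): customer_id=4 -> matches Aaron
  - order 5 (Mouse): customer_id=1 -> matches Victor
  - order 6 (Tablet): customer_id=3 -> matches Quinn
  - order 7 (Desk): customer_id=NULL, no match -> dropped
  - order 8 (Webcam): customer_id=2 -> matches Karen
  - order 9 (Router): customer_id=NULL, no match -> dropped
So 2 of 9 rows are dropped.

SQL:
SELECT a.product, b.name AS customer
FROM orders a
INNER JOIN customers b ON a.customer_id = b.id

Result:
product  | customer
---------+---------
Cable    | Victor  
Lamp     | Quinn   
Monitor  | Karen   
Keyboard | Aaron   
Mouse    | Victor  
Tablet   | Quinn   
Webcam   | Karen   


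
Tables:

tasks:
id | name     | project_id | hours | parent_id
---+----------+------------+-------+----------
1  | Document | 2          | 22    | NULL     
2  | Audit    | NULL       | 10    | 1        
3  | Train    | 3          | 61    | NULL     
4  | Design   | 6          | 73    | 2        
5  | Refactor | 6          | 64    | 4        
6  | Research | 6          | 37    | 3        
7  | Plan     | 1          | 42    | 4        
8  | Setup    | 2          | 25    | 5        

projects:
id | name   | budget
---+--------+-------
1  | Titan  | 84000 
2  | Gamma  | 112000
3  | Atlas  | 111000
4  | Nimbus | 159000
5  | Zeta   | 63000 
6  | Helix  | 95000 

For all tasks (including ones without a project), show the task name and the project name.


LEFT JOIN keeps every row from tasks (the left table); where project_id has no match in projects, the project columns become NULL. Walk through each task:
  - task 1 (Document): project_id=2 -> matches Gamma
  - task 2 (Audit): project_id=NULL, no match -> kept with NULL
  - task 3 (Train): project_id=3 -> matches Atlas
  - task 4 (Design): project_id=6 -> matches Helix
  - task 5 (Refactor): project_id=6 -> matches Helix
  - task 6 (Research): project_id=6 -> matches Helix
  - task 7 (Plan): project_id=1 -> matches Titan
  - task 8 (Setup): project_id=2 -> matches Gamma
All 8 rows appear; 1 has NULL project.

SQL:
SELECT a.name, b.name AS project
FROM tasks a
LEFT JOIN projects b ON a.project_id = b.id

Result:
name     | project
---------+--------
Document | Gamma  
Audit    | NULL   
Train    | Atlas  
Design   | Helix  
Refactor | Helix  
Research | Helix  
Plan     | Titan  
Setup    | Gamma  
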